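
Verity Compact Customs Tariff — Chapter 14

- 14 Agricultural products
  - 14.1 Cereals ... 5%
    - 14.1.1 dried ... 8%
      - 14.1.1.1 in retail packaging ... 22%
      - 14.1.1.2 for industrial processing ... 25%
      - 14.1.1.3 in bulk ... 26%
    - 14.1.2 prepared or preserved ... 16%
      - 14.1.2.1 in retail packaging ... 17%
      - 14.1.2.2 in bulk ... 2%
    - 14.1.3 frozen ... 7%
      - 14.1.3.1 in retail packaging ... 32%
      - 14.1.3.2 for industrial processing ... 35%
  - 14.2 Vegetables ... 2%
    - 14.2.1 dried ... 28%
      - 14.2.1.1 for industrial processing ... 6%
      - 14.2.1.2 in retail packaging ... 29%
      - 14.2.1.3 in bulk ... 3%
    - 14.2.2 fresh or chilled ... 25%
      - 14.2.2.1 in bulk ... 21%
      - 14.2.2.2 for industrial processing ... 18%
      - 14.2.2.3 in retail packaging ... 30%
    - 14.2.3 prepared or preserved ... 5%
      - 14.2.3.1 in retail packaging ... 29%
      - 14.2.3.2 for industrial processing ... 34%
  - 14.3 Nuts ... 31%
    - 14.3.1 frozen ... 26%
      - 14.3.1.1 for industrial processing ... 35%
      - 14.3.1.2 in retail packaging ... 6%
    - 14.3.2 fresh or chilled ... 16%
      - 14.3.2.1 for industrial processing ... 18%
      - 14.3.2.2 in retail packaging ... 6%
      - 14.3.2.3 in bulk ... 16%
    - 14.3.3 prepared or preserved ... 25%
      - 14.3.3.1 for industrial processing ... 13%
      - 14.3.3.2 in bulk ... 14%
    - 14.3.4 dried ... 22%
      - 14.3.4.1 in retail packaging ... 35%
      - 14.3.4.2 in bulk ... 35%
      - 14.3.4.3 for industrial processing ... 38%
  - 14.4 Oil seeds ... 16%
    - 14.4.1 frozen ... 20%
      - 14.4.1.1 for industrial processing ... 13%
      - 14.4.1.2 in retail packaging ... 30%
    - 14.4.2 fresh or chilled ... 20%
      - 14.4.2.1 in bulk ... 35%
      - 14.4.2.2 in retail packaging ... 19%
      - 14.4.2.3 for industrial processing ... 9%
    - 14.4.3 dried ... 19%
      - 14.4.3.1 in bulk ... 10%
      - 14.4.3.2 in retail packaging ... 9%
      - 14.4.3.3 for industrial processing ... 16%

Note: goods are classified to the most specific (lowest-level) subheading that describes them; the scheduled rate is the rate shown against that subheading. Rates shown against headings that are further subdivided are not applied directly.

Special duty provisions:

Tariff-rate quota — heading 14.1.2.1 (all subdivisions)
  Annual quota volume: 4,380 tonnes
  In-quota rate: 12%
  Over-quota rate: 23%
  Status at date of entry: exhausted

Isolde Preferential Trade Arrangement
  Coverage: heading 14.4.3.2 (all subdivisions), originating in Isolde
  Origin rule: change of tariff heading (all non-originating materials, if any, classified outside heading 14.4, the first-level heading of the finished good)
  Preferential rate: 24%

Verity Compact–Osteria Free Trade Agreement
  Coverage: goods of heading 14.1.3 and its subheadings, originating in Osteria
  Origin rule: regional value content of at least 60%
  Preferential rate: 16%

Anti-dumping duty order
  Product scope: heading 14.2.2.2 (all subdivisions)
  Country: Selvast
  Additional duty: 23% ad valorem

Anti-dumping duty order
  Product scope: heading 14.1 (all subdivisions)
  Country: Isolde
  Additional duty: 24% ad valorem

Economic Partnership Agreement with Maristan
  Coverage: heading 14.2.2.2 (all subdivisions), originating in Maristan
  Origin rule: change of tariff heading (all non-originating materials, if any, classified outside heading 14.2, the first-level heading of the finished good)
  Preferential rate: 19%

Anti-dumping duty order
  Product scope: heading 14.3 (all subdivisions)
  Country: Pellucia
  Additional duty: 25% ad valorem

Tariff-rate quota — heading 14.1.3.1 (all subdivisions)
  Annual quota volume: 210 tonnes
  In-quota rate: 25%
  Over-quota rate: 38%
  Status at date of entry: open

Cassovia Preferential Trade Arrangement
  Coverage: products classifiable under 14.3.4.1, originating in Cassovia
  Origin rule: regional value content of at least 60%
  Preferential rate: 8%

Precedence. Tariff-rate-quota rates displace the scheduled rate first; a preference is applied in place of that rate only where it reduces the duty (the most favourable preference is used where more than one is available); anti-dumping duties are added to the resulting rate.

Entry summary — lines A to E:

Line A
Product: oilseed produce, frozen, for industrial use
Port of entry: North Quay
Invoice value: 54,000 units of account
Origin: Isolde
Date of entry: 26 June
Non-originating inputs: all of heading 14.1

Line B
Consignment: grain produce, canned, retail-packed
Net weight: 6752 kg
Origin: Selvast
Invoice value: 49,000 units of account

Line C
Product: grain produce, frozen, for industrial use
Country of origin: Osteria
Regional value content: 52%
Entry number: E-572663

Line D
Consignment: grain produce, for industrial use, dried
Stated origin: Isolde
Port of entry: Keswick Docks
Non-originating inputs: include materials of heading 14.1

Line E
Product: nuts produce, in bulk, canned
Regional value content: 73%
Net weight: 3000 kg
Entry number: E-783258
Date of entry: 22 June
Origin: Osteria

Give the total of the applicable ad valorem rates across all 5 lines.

134%

Line A: oilseed → 14.4; frozen → 14.4.1; for industrial use → 14.4.1.1. Scheduled 13%. Isolde agreement on 14.4.3.2: 14.4.1.1 not covered. → 13%.
Line B: grain → 14.1; canned → 14.1.2; retail-packed → 14.1.2.1. Scheduled 17%. quota on 14.1.2.1 exhausted → over-quota 23%. → 23%.
Line C: grain → 14.1; frozen → 14.1.3; for industrial use → 14.1.3.2. Scheduled 35%. Osteria agreement on 14.1.3: RVC < 60%. → 35%.
Line D: grain → 14.1; dried → 14.1.1; for industrial use → 14.1.1.2. Scheduled 25%. Isolde agreement on 14.4.3.2: 14.1.1.2 not covered; anti-dumping (Isolde, 14.1): +24%; total 25% + 24% = 49%. → 49%.
Line E: nuts → 14.3; canned → 14.3.3; in bulk → 14.3.3.2. Scheduled 14%. Osteria agreement on 14.1.3: 14.3.3.2 not covered. → 14%.
Sum: 13% + 23% + 35% + 49% + 14% = 134%.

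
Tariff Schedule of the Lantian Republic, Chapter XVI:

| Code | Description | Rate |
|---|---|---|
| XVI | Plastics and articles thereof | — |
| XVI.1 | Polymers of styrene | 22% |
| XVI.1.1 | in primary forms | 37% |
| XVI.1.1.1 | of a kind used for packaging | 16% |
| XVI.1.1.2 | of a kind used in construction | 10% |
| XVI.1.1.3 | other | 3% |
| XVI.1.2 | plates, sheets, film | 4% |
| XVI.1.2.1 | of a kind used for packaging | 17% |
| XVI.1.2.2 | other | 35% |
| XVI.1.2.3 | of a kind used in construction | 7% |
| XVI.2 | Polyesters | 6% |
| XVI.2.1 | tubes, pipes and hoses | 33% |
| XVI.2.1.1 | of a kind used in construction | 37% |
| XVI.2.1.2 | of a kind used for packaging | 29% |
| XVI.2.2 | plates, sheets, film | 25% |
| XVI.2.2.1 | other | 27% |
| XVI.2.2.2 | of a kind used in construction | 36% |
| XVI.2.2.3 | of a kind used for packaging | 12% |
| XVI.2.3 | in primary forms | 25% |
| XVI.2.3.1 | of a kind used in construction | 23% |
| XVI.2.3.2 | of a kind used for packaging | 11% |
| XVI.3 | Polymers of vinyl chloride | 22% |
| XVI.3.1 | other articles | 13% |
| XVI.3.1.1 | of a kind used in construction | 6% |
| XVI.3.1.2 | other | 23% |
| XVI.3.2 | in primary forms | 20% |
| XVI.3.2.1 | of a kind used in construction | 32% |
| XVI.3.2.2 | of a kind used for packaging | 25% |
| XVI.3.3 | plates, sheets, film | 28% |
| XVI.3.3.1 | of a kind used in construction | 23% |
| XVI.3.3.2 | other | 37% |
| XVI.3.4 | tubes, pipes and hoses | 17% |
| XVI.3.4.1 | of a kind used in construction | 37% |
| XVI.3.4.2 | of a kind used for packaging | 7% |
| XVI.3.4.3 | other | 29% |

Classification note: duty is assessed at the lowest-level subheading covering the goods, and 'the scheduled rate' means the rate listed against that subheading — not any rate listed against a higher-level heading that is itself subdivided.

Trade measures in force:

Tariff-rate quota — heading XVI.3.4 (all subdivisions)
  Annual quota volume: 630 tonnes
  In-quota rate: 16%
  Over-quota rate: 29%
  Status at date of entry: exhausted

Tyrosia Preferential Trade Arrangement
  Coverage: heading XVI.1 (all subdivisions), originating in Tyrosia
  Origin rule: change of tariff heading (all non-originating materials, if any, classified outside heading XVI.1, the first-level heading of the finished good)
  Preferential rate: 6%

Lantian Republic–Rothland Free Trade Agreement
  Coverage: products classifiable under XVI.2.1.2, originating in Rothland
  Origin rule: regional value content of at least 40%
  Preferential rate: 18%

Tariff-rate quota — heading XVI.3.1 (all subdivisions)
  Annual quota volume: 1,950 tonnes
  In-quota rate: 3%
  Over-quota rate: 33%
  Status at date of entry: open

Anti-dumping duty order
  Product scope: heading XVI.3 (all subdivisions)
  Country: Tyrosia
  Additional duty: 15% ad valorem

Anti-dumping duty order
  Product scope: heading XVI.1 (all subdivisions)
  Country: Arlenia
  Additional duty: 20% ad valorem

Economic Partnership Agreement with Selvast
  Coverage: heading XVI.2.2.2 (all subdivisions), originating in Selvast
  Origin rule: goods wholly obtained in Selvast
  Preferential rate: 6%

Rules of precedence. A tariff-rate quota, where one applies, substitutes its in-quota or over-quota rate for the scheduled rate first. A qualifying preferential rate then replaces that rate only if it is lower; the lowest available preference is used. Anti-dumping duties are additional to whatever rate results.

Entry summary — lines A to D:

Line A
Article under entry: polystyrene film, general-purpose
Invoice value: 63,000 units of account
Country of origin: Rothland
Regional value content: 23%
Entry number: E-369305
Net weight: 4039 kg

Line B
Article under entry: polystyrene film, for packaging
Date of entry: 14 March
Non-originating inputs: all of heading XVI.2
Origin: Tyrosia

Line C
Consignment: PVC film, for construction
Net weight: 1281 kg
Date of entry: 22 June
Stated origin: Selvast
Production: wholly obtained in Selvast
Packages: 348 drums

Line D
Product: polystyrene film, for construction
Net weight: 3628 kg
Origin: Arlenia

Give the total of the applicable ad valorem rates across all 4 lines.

91%

Line A: polystyrene → XVI.1; film → XVI.1.2; general-purpose → XVI.1.2.2. Scheduled 35%. Rothland agreement on XVI.2.1.2: XVI.1.2.2 not covered. → 35%.
Line B: polystyrene → XVI.1; film → XVI.1.2; for packaging → XVI.1.2.1. Scheduled 17%. Tyrosia agreement on XVI.1: CTH met → 6% available; preferential 6%. → 6%.
Line C: PVC → XVI.3; film → XVI.3.3; for construction → XVI.3.3.1. Scheduled 23%. Selvast agreement on XVI.2.2.2: XVI.3.3.1 not covered. → 23%.
Line D: polystyrene → XVI.1; film → XVI.1.2; for construction → XVI.1.2.3. Scheduled 7%. anti-dumping (Arlenia, XVI.1): +20%; total 7% + 20% = 27%. → 27%.
Sum: 35% + 6% + 23% + 27% = 91%.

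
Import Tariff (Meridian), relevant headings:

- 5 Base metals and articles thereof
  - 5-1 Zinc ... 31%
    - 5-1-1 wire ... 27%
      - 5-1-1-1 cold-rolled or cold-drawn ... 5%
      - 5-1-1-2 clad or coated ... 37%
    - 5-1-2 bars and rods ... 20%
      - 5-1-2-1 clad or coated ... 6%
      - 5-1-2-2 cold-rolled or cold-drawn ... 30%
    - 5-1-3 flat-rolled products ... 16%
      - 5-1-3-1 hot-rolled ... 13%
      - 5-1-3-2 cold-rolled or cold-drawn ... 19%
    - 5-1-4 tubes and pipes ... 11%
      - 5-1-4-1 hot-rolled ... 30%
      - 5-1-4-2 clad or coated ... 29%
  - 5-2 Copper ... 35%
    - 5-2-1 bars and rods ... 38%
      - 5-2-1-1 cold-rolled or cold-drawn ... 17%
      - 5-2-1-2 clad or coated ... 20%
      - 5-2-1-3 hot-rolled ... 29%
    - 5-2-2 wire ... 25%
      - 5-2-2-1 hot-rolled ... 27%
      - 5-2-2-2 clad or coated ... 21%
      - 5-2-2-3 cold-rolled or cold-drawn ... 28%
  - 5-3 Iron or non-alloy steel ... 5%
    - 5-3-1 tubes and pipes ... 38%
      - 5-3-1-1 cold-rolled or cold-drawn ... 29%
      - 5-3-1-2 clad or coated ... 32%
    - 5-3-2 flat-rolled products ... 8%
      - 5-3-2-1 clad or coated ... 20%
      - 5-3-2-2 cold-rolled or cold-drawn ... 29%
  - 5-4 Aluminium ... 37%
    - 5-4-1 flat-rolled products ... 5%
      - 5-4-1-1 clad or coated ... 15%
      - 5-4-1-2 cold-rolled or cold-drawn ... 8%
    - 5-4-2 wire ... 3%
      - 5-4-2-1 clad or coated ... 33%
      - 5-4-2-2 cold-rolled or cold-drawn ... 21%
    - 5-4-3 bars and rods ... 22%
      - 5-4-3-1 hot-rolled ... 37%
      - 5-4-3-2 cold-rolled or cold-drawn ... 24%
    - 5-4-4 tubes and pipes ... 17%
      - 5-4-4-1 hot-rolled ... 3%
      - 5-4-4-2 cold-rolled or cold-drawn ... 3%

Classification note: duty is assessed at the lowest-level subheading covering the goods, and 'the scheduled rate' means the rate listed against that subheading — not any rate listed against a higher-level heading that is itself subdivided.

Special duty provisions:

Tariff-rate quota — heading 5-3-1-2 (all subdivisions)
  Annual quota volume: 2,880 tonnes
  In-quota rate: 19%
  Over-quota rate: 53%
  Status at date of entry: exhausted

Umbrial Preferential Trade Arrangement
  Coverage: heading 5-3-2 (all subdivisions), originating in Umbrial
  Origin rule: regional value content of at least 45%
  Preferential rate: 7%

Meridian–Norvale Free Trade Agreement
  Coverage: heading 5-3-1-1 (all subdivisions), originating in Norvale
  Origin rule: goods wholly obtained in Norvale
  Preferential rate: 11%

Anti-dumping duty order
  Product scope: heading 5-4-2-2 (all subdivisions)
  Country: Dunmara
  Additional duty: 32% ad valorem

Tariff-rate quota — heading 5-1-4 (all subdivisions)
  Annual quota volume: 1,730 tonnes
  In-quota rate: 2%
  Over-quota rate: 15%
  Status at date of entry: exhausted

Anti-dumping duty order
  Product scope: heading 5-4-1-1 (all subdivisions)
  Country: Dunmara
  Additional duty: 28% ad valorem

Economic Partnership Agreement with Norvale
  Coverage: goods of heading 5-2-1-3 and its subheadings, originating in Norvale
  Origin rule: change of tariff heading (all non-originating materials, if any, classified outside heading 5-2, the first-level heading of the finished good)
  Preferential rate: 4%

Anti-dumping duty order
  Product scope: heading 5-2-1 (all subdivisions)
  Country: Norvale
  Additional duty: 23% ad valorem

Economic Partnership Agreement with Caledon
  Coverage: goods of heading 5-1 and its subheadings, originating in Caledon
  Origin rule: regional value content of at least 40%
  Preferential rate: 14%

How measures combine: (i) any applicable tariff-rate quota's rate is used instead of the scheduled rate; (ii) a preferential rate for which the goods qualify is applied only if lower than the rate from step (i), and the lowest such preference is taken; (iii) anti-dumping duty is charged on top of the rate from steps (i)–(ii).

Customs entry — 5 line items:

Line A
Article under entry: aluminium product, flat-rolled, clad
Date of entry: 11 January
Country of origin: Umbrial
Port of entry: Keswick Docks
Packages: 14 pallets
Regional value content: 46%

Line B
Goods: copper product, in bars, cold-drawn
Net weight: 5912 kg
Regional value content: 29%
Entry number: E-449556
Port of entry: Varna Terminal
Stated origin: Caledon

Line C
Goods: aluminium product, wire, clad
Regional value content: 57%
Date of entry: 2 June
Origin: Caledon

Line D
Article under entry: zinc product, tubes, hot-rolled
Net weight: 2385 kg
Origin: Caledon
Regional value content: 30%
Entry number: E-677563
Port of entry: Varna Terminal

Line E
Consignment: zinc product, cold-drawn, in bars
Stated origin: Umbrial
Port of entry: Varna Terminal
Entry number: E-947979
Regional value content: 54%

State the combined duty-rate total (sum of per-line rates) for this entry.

110%

Line A: aluminium → 5-4; flat-rolled → 5-4-1; clad → 5-4-1-1. Scheduled 15%. Umbrial agreement on 5-3-2: 5-4-1-1 not covered. → 15%.
Line B: copper → 5-2; in bars → 5-2-1; cold-drawn → 5-2-1-1. Scheduled 17%. Caledon agreement on 5-1: 5-2-1-1 not covered. → 17%.
Line C: aluminium → 5-4; wire → 5-4-2; clad → 5-4-2-1. Scheduled 33%. Caledon agreement on 5-1: 5-4-2-1 not covered. → 33%.
Line D: zinc → 5-1; tubes → 5-1-4; hot-rolled → 5-1-4-1. Scheduled 30%. quota on 5-1-4 exhausted → over-quota 15%; Caledon agreement on 5-1: RVC < 40%. → 15%.
Line E: zinc → 5-1; in bars → 5-1-2; cold-drawn → 5-1-2-2. Scheduled 30%. Umbrial agreement on 5-3-2: 5-1-2-2 not covered. → 30%.
Sum: 15% + 17% + 33% + 15% + 30% = 110%.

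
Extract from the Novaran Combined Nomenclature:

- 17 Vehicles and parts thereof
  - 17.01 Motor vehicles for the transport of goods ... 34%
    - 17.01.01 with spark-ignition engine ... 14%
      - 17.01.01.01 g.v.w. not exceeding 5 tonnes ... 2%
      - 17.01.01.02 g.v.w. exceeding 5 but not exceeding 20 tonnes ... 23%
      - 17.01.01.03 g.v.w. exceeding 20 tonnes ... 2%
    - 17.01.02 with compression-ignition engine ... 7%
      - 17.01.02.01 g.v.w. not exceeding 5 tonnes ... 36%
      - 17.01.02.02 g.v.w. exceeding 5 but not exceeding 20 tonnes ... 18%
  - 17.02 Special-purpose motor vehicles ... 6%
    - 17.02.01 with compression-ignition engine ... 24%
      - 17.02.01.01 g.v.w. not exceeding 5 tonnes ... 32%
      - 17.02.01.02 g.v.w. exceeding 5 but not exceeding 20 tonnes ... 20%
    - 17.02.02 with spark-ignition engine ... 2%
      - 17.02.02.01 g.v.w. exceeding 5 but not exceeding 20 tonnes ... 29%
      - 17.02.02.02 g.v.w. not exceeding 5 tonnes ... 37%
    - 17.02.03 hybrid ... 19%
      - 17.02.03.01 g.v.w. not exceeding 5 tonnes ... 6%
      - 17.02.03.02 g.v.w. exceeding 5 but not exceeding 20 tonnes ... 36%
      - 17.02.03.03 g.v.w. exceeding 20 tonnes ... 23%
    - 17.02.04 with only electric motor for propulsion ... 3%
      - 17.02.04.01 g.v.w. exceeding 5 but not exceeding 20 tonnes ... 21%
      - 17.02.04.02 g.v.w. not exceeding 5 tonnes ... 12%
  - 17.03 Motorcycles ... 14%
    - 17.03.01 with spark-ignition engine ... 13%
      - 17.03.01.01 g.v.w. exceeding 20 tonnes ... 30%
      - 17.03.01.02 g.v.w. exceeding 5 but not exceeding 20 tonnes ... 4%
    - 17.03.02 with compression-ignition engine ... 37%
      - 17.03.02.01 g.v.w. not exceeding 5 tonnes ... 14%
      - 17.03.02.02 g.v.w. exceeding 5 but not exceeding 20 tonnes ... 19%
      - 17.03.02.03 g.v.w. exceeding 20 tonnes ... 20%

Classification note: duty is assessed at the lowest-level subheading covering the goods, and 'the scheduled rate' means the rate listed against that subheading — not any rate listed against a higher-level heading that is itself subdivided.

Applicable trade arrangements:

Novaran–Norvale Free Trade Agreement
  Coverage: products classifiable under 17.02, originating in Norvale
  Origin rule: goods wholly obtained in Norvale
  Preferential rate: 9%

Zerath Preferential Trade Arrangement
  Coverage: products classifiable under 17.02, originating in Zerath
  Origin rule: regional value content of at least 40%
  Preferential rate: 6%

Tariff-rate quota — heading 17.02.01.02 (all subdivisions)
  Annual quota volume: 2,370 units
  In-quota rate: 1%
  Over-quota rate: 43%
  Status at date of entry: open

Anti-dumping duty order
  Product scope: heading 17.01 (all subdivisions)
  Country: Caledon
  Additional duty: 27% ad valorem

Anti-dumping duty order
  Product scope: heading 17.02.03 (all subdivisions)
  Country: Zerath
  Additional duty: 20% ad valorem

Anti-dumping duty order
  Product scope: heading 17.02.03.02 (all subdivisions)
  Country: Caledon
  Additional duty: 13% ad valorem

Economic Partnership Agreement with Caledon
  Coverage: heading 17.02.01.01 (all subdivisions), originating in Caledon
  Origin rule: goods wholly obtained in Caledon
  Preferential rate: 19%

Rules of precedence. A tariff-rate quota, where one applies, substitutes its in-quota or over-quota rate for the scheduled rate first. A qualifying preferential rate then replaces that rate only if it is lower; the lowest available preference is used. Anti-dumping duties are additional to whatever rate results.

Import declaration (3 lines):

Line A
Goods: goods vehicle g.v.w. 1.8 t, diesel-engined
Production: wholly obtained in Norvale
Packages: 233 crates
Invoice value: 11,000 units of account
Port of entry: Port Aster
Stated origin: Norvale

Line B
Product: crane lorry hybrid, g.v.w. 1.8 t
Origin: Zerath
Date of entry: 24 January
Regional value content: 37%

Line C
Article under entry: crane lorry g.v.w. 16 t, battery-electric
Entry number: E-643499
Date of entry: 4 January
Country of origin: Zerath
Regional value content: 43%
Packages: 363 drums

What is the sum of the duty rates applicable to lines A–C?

68%

Line A: goods vehicle → 17.01; diesel-engined → 17.01.02; g.v.w. 1.8 t → 17.01.02.01. Scheduled 36%. Norvale agreement on 17.02: 17.01.02.01 not covered. → 36%.
Line B: crane lorry → 17.02; hybrid → 17.02.03; g.v.w. 1.8 t → 17.02.03.01. Scheduled 6%. Zerath agreement on 17.02: RVC < 40%; anti-dumping (Zerath, 17.02.03): +20%; total 6% + 20% = 26%. → 26%.
Line C: crane lorry → 17.02; battery-electric → 17.02.04; g.v.w. 16 t → 17.02.04.01. Scheduled 21%. Zerath agreement on 17.02: RVC ≥ 40% → 6% available; preferential 6%. → 6%.
Sum: 36% + 26% + 6% = 68%.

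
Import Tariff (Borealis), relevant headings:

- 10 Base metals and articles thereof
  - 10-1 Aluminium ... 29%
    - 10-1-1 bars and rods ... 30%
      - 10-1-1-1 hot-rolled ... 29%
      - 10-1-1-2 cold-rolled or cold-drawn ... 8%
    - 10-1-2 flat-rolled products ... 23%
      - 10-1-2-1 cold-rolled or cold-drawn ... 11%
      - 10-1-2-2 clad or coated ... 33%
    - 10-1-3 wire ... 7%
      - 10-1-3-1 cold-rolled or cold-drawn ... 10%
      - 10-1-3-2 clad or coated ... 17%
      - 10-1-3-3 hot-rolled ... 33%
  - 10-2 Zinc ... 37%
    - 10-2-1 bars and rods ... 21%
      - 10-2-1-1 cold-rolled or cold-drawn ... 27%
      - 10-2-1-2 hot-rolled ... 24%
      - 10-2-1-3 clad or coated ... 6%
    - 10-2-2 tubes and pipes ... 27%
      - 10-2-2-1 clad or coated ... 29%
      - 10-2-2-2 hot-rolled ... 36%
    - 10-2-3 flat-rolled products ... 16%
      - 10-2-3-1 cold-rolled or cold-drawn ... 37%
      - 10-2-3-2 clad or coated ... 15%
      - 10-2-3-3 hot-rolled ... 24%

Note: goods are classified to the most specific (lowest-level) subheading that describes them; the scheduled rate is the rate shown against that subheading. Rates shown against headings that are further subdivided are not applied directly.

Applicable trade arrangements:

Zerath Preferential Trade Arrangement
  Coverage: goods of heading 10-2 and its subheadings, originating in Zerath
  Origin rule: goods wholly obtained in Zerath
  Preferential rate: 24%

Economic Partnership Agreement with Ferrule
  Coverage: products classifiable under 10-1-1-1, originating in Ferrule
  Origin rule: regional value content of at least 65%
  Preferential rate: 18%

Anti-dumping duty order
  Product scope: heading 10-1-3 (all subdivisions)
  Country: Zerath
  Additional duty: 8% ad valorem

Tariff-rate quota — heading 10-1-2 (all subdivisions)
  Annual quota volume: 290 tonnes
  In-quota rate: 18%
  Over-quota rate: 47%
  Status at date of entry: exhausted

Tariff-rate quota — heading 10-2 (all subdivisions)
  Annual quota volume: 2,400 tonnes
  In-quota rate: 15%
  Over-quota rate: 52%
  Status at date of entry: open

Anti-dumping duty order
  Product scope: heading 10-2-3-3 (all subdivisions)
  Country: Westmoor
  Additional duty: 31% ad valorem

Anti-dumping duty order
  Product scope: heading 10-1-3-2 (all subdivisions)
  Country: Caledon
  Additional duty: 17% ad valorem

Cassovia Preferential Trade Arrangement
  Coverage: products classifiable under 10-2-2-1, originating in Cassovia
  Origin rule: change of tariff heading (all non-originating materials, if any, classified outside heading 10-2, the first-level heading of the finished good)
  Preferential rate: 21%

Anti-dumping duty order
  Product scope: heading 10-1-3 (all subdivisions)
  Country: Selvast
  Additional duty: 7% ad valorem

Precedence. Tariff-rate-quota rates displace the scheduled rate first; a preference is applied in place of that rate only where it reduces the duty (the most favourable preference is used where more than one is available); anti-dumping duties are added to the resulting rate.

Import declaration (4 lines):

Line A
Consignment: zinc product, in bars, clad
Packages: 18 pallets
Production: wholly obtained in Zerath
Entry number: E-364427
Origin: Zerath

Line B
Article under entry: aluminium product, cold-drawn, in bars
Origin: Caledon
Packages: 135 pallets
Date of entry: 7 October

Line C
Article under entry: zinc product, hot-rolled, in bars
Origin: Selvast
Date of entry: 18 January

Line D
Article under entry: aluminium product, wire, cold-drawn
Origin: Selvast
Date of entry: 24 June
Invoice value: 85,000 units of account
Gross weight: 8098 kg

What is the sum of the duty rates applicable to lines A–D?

55%

Line A: zinc → 10-2; in bars → 10-2-1; clad → 10-2-1-3. Scheduled 6%. quota on 10-2 open → in-quota 15%; Zerath agreement on 10-2: wholly obtained → 24% available; preference 24% not lower than 15% → no reduction. → 15%.
Line B: aluminium → 10-1; in bars → 10-1-1; cold-drawn → 10-1-1-2. Scheduled 8%. No special measure applies. → 8%.
Line C: zinc → 10-2; in bars → 10-2-1; hot-rolled → 10-2-1-2. Scheduled 24%. quota on 10-2 open → in-quota 15%. → 15%.
Line D: aluminium → 10-1; wire → 10-1-3; cold-drawn → 10-1-3-1. Scheduled 10%. anti-dumping (Selvast, 10-1-3): +7%; total 10% + 7% = 17%. → 17%.
Sum: 15% + 8% + 15% + 17% = 55%.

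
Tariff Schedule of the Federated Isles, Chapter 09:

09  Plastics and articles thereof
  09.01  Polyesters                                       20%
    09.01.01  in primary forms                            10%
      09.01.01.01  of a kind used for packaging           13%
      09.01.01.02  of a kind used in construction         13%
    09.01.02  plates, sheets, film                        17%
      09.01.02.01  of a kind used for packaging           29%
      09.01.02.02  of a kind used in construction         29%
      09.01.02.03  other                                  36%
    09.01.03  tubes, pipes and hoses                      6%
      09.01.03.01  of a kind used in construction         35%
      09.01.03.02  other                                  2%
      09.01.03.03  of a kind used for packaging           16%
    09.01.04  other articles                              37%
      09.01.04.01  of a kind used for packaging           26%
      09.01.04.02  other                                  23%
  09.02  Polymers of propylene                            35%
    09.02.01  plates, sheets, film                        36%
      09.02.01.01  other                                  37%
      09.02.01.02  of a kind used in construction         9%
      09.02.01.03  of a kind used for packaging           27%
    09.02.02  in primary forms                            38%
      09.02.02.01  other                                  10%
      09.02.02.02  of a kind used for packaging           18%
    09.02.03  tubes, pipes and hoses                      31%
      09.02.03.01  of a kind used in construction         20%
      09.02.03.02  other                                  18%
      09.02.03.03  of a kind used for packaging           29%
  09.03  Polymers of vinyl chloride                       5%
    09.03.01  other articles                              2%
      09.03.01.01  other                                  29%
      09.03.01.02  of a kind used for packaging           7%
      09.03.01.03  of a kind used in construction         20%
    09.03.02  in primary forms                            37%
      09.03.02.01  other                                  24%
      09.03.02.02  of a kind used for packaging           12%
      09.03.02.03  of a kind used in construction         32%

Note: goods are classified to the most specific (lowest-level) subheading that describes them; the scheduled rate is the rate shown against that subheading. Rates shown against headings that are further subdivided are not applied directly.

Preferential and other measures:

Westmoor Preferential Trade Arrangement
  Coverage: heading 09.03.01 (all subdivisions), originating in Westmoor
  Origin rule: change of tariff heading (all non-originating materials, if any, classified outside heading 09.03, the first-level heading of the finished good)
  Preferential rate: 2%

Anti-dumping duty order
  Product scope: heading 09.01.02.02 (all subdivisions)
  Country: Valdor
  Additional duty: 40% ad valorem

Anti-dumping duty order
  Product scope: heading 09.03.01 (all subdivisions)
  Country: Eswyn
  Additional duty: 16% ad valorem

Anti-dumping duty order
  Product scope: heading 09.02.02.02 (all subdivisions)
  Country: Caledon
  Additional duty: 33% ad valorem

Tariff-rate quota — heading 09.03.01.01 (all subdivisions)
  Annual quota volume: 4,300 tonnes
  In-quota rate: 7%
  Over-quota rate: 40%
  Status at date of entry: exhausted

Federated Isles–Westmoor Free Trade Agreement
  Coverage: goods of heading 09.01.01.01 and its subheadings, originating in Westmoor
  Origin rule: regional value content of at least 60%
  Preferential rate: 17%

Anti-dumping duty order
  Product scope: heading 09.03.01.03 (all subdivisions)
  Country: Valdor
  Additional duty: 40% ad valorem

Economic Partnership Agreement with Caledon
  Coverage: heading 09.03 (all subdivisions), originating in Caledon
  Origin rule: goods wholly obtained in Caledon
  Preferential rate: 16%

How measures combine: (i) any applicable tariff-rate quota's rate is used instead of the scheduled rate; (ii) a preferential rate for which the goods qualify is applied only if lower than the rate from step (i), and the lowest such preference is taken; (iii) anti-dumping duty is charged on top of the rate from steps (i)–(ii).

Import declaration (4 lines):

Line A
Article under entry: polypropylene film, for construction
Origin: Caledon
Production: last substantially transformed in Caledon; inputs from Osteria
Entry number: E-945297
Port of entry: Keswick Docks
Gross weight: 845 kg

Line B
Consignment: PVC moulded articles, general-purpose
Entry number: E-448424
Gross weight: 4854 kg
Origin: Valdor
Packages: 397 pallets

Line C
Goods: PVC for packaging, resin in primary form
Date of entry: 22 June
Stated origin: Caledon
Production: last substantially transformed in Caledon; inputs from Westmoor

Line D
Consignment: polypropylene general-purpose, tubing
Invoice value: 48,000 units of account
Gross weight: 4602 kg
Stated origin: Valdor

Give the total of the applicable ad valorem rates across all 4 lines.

79%

Line A: polypropylene → 09.02; film → 09.02.01; for construction → 09.02.01.02. Scheduled 9%. Caledon agreement on 09.03: 09.02.01.02 not covered. → 9%.
Line B: PVC → 09.03; moulded articles → 09.03.01; general-purpose → 09.03.01.01. Scheduled 29%. quota on 09.03.01.01 exhausted → over-quota 40%. → 40%.
Line C: PVC → 09.03; resin in primary form → 09.03.02; for packaging → 09.03.02.02. Scheduled 12%. Caledon agreement on 09.03: not wholly obtained. → 12%.
Line D: polypropylene → 09.02; tubing → 09.02.03; general-purpose → 09.02.03.02. Scheduled 18%. No special measure applies. → 18%.
Sum: 9% + 40% + 12% + 18% = 79%.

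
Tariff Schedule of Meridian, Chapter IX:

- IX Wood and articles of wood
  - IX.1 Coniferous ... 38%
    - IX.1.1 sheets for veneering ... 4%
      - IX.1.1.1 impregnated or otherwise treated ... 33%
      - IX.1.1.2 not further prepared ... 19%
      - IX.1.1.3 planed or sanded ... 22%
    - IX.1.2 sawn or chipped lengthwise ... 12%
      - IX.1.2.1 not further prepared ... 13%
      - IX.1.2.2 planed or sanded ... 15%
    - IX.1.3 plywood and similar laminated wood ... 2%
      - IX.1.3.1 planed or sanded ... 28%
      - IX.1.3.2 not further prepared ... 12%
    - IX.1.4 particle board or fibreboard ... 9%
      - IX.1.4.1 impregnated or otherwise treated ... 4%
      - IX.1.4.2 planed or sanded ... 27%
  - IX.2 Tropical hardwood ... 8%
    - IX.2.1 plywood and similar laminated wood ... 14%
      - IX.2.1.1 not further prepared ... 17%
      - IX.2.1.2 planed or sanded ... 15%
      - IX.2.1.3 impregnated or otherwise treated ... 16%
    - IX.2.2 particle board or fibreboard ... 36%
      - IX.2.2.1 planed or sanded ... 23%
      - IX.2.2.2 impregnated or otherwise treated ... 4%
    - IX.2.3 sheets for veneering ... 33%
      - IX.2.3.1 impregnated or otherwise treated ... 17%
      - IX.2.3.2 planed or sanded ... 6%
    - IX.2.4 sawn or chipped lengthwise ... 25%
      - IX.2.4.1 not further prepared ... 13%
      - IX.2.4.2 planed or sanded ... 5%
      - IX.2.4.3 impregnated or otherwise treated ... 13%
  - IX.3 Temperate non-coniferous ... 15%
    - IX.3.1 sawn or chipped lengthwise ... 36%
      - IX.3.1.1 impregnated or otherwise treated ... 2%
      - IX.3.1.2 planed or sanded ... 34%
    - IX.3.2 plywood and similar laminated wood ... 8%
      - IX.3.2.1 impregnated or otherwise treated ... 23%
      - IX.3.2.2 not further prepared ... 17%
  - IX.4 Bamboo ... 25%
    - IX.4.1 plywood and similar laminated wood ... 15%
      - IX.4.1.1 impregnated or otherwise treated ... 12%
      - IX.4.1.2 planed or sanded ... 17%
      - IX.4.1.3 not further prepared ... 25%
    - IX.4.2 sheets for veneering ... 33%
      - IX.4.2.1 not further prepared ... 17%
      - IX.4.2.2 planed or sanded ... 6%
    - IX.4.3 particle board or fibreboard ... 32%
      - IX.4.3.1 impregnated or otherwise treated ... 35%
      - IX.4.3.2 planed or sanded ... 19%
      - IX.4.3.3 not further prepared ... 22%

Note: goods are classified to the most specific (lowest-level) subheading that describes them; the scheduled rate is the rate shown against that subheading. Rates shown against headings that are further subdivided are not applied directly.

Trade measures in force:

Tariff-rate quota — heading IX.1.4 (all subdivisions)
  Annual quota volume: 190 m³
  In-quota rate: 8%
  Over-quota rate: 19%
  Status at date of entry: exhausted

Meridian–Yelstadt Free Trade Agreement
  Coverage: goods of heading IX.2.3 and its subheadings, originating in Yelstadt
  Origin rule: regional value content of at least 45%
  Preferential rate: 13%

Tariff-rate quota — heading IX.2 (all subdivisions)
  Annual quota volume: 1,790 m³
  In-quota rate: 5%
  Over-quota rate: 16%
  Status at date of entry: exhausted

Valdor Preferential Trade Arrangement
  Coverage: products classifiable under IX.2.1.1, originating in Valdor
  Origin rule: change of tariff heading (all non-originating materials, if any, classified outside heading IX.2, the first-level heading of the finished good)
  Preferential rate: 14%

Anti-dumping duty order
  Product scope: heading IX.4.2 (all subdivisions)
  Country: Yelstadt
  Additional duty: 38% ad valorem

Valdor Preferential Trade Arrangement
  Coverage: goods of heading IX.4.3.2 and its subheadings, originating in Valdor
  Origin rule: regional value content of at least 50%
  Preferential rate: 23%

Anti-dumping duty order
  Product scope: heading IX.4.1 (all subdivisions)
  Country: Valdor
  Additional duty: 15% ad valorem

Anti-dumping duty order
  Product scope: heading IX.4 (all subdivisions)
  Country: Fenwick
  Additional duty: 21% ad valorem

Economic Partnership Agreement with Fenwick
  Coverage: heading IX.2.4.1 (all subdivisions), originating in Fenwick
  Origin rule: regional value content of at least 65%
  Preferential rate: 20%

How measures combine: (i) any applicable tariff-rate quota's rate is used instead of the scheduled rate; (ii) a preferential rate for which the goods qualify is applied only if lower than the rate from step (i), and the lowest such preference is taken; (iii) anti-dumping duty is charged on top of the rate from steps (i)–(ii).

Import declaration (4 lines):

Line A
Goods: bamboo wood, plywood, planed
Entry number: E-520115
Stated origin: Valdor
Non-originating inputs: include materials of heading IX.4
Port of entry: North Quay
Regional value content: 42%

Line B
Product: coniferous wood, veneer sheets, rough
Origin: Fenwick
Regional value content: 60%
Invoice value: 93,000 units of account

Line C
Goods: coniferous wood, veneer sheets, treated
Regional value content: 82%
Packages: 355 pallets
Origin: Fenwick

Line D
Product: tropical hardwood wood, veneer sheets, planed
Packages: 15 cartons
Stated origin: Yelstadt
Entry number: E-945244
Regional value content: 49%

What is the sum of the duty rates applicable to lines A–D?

97%

Line A: bamboo → IX.4; plywood → IX.4.1; planed → IX.4.1.2. Scheduled 17%. Valdor agreement on IX.2.1.1: IX.4.1.2 not covered; Valdor agreement on IX.4.3.2: IX.4.1.2 not covered; anti-dumping (Valdor, IX.4.1): +15%; total 17% + 15% = 32%. → 32%.
Line B: coniferous → IX.1; veneer sheets → IX.1.1; rough → IX.1.1.2. Scheduled 19%. Fenwick agreement on IX.2.4.1: IX.1.1.2 not covered. → 19%.
Line C: coniferous → IX.1; veneer sheets → IX.1.1; treated → IX.1.1.1. Scheduled 33%. Fenwick agreement on IX.2.4.1: IX.1.1.1 not covered. → 33%.
Line D: tropical hardwood → IX.2; veneer sheets → IX.2.3; planed → IX.2.3.2. Scheduled 6%. quota on IX.2 exhausted → over-quota 16%; Yelstadt agreement on IX.2.3: RVC ≥ 45% → 13% available; preferential 13%. → 13%.
Sum: 32% + 19% + 33% + 13% = 97%.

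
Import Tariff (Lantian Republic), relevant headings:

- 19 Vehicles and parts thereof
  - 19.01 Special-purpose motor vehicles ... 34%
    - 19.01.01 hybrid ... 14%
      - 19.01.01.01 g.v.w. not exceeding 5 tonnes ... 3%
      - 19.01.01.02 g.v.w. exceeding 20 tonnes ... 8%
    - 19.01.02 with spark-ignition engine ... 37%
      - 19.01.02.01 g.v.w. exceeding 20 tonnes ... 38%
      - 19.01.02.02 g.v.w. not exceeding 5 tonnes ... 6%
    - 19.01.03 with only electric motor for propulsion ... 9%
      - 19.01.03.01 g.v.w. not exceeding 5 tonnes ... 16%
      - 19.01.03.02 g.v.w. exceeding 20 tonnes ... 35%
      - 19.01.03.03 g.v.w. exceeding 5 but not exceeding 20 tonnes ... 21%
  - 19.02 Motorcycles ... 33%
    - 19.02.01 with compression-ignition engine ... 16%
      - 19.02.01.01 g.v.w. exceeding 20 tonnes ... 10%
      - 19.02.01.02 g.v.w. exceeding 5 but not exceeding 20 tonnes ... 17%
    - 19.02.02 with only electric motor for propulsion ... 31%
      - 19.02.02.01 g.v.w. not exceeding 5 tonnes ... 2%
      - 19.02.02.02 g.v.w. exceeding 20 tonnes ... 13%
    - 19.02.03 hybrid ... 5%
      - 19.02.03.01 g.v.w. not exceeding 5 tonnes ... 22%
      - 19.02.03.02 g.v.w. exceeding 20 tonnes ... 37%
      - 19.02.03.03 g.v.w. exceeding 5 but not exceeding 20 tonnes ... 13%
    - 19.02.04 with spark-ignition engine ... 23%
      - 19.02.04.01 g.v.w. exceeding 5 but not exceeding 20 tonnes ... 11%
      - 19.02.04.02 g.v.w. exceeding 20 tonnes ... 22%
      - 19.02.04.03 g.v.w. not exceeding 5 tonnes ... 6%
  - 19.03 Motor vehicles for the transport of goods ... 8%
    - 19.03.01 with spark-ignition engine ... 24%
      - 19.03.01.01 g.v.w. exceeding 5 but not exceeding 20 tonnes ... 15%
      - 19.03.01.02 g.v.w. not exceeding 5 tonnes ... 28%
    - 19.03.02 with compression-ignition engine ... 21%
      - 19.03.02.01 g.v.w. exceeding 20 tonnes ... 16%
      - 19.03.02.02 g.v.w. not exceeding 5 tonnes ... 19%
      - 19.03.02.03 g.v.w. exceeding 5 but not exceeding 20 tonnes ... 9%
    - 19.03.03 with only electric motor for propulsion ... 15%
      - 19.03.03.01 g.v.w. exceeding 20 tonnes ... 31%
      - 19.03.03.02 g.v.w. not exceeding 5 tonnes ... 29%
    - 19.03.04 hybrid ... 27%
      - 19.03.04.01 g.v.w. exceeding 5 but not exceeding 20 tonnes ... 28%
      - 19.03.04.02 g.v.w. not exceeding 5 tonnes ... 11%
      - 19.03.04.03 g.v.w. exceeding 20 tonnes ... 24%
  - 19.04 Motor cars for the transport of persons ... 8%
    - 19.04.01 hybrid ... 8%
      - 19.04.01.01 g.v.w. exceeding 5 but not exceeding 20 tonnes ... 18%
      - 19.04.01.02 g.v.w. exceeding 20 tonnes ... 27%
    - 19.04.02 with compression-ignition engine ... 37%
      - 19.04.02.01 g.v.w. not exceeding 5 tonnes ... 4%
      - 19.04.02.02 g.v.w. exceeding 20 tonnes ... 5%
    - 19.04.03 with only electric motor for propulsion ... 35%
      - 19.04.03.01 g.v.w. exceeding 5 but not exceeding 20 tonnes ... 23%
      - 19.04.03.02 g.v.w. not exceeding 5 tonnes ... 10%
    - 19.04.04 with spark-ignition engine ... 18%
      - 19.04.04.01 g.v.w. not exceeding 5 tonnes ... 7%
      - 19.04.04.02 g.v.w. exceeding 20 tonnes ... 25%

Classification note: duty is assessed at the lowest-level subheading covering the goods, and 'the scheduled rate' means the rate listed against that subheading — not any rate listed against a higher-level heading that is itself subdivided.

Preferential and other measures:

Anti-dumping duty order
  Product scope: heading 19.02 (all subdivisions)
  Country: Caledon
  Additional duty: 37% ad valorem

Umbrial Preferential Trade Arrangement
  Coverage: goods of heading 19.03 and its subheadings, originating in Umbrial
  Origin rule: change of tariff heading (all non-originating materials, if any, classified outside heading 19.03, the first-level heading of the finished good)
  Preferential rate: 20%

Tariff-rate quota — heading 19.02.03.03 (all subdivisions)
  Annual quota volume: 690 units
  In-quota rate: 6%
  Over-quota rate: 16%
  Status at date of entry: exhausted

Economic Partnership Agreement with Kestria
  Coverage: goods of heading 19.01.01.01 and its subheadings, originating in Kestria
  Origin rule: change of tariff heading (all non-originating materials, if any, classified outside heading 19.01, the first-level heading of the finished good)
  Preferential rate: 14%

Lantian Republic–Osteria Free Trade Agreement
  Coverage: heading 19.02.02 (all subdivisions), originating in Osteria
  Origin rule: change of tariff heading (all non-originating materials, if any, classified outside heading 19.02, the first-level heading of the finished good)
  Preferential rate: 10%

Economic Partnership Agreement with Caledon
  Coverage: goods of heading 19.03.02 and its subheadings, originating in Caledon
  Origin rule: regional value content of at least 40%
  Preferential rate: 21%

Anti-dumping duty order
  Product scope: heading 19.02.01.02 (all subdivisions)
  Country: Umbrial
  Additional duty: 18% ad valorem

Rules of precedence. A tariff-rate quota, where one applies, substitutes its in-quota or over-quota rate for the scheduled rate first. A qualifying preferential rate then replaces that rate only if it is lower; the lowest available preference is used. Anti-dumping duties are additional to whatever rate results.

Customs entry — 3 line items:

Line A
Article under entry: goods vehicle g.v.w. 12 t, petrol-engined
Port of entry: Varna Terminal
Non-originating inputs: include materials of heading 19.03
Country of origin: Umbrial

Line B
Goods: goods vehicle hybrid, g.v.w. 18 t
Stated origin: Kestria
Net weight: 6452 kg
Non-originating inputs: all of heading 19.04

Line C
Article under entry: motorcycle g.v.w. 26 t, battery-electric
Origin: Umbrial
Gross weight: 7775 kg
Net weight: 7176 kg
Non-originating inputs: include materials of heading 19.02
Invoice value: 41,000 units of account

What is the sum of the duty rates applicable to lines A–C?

Line A: goods vehicle → 19.03; petrol-engined → 19.03.01; g.v.w. 12 t → 19.03.01.01. Scheduled 15%. Umbrial agreement on 19.03: CTH not met. → 15%.
Line B: goods vehicle → 19.03; hybrid → 19.03.04; g.v.w. 18 t → 19.03.04.01. Scheduled 28%. Kestria agreement on 19.01.01.01: 19.03.04.01 not covered. → 28%.
Line C: motorcycle → 19.02; battery-electric → 19.02.02; g.v.w. 26 t → 19.02.02.02. Scheduled 13%. Umbrial agreement on 19.03: 19.02.02.02 not covered. → 13%.
Sum: 15% + 28% + 13% = 56%.

56%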